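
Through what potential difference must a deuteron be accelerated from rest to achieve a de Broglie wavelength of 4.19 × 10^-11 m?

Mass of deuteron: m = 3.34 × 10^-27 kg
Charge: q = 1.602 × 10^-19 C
2.34 × 10^-1 V

From λ = h/√(2mqV), we solve for V:

λ² = h²/(2mqV)
V = h²/(2mqλ²)
V = (6.626 × 10^-34 J·s)² / (2 × 3.34 × 10^-27 kg × 1.602 × 10^-19 C × (4.19 × 10^-11 m)²)
V = 2.34 × 10^-1 V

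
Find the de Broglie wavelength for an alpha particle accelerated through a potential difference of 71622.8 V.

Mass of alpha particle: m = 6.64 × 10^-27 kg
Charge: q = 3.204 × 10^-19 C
3.80 × 10^-14 m

When a particle is accelerated through voltage V, it gains kinetic energy KE = qV.

The de Broglie wavelength is then λ = h/√(2mqV):

λ = h/√(2mqV)
λ = (6.626 × 10^-34 J·s) / √(2 × 6.64 × 10^-27 kg × 3.204 × 10^-19 C × 71622.8 V)
λ = 3.80 × 10^-14 m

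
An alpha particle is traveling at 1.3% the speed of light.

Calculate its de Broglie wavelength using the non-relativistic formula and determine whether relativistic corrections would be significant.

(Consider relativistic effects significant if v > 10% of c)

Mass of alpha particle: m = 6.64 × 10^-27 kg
No, relativistic corrections are not needed.

Using the non-relativistic de Broglie formula λ = h/(mv):

v = 1.3% × c = 3.897 × 10^6 m/s

λ = h/(mv)
λ = (6.626 × 10^-34 J·s) / (6.64 × 10^-27 kg × 3.897 × 10^6 m/s)
λ = 2.56 × 10^-14 m

Since v = 1.3% of c < 10% of c, relativistic corrections are NOT significant and this non-relativistic result is a good approximation.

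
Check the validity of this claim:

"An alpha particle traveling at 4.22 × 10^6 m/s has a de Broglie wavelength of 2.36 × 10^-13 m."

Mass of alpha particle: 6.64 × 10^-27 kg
False

The claim is incorrect.

Using λ = h/(mv):
λ = (6.626 × 10^-34 J·s) / (6.64 × 10^-27 kg × 4.22 × 10^6 m/s)
λ = 2.36 × 10^-14 m

The actual wavelength differs from the claimed 2.36 × 10^-13 m.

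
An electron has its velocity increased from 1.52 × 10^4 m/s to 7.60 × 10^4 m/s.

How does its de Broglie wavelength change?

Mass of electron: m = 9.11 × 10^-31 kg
The wavelength decreases by a factor of 5.

Using λ = h/(mv):

Initial wavelength: λ₁ = h/(mv₁) = 4.79 × 10^-8 m
Final wavelength: λ₂ = h/(mv₂) = 9.57 × 10^-9 m

Since λ ∝ 1/v, when velocity increases by a factor of 5, the wavelength decreases by a factor of 5.

λ₂/λ₁ = v₁/v₂ = 1/5

The wavelength decreases by a factor of 5.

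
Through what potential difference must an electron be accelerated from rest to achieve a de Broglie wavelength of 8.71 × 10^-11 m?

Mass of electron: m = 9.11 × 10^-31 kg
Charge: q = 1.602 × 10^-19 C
198 V

From λ = h/√(2mqV), we solve for V:

λ² = h²/(2mqV)
V = h²/(2mqλ²)
V = (6.626 × 10^-34 J·s)² / (2 × 9.11 × 10^-31 kg × 1.602 × 10^-19 C × (8.71 × 10^-11 m)²)
V = 198 V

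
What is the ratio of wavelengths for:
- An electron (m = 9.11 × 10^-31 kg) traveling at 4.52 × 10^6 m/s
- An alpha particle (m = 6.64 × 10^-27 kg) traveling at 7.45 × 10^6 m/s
λ₁/λ₂ = 1.20 × 10^4

Using λ = h/(mv):

λ₁ = h/(m₁v₁) = 1.61 × 10^-10 m
λ₂ = h/(m₂v₂) = 1.34 × 10^-14 m

Ratio λ₁/λ₂ = (m₂v₂)/(m₁v₁)
         = (6.64 × 10^-27 kg × 7.45 × 10^6 m/s) / (9.11 × 10^-31 kg × 4.52 × 10^6 m/s)
         = 1.20 × 10^4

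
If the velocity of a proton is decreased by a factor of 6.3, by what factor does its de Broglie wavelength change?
The wavelength increases by a factor of 6.3.

From λ = h/(mv), the wavelength is inversely proportional to velocity:

λ ∝ 1/v

If v → v/6.3, then λ → 6.3λ

When velocity is decreased by a factor of 6.3, the wavelength increases by a factor of 6.3.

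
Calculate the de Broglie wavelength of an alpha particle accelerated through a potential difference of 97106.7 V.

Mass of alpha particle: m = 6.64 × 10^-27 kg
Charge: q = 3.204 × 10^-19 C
3.26 × 10^-14 m

When a particle is accelerated through voltage V, it gains kinetic energy KE = qV.

The de Broglie wavelength is then λ = h/√(2mqV):

λ = h/√(2mqV)
λ = (6.626 × 10^-34 J·s) / √(2 × 6.64 × 10^-27 kg × 3.204 × 10^-19 C × 97106.7 V)
λ = 3.26 × 10^-14 m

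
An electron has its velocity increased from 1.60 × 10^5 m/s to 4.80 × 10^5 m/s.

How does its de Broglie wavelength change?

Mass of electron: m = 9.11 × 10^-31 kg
The wavelength decreases by a factor of 3.

Using λ = h/(mv):

Initial wavelength: λ₁ = h/(mv₁) = 4.55 × 10^-9 m
Final wavelength: λ₂ = h/(mv₂) = 1.52 × 10^-9 m

Since λ ∝ 1/v, when velocity increases by a factor of 3, the wavelength decreases by a factor of 3.

λ₂/λ₁ = v₁/v₂ = 1/3

The wavelength decreases by a factor of 3.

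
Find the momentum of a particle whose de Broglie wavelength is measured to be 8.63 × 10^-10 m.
7.68 × 10^-25 kg·m/s

From the de Broglie relation λ = h/p, we solve for p:

p = h/λ
p = (6.626 × 10^-34 J·s) / (8.63 × 10^-10 m)
p = 7.68 × 10^-25 kg·m/s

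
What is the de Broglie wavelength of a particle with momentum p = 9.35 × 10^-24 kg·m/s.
7.09 × 10^-11 m

Using the de Broglie relation λ = h/p:

λ = h/p
λ = (6.626 × 10^-34 J·s) / (9.35 × 10^-24 kg·m/s)
λ = 7.09 × 10^-11 m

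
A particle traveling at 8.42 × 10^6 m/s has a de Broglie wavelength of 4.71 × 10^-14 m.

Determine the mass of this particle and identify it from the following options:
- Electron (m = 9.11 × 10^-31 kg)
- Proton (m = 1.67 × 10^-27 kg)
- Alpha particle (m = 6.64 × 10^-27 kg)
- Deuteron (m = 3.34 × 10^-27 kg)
The particle is a proton.

From λ = h/(mv), solve for mass:

m = h/(λv)
m = (6.626 × 10^-34 J·s) / (4.71 × 10^-14 m × 8.42 × 10^6 m/s)
m = 1.67 × 10^-27 kg

Comparing with the listed masses, this is closest to a proton.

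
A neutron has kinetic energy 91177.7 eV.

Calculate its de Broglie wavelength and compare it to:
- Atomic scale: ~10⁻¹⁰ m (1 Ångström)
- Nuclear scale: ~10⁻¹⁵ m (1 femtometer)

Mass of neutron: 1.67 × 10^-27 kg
λ = 9.49 × 10^-14 m, which is between nuclear and atomic scales.

Using λ = h/√(2mKE):

KE = 91177.7 eV = 1.461 × 10^-14 J

λ = h/√(2mKE)
λ = (6.626 × 10^-34 J·s) / √(2 × 1.67 × 10^-27 kg × 1.461 × 10^-14 J)
λ = 9.49 × 10^-14 m

Comparison:
- Atomic scale (10⁻¹⁰ m): λ is 0.00095× this size
- Nuclear scale (10⁻¹⁵ m): λ is 95× this size

The wavelength is between nuclear and atomic scales.

This wavelength is appropriate for probing atomic structure but too large for nuclear physics experiments.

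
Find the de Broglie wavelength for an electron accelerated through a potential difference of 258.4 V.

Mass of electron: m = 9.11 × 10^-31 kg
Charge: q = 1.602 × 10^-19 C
7.63 × 10^-11 m

When a particle is accelerated through voltage V, it gains kinetic energy KE = qV.

The de Broglie wavelength is then λ = h/√(2mqV):

λ = h/√(2mqV)
λ = (6.626 × 10^-34 J·s) / √(2 × 9.11 × 10^-31 kg × 1.602 × 10^-19 C × 258.4 V)
λ = 7.63 × 10^-11 m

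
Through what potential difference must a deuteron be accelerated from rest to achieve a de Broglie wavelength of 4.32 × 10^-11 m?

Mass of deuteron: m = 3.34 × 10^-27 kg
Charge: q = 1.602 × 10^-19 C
2.20 × 10^-1 V

From λ = h/√(2mqV), we solve for V:

λ² = h²/(2mqV)
V = h²/(2mqλ²)
V = (6.626 × 10^-34 J·s)² / (2 × 3.34 × 10^-27 kg × 1.602 × 10^-19 C × (4.32 × 10^-11 m)²)
V = 2.20 × 10^-1 V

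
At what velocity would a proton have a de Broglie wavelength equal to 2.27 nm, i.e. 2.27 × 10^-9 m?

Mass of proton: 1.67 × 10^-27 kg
1.75 × 10^2 m/s

From λ = h/(mv), solve for v:

v = h/(mλ)
v = (6.626 × 10^-34 J·s) / (1.67 × 10^-27 kg × 2.27 × 10^-9 m)
v = 1.75 × 10^2 m/s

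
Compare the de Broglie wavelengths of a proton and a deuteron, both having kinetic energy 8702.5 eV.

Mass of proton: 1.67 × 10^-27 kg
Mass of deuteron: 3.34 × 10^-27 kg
The proton has the longer wavelength.

Using λ = h/√(2mKE):

For proton: λ₁ = h/√(2m₁KE) = 3.07 × 10^-13 m
For deuteron: λ₂ = h/√(2m₂KE) = 2.17 × 10^-13 m

Since λ ∝ 1/√m at constant kinetic energy, the lighter particle has the longer wavelength.

The proton has the longer de Broglie wavelength.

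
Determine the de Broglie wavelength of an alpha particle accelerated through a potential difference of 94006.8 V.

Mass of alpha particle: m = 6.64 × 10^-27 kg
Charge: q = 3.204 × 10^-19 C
3.31 × 10^-14 m

When a particle is accelerated through voltage V, it gains kinetic energy KE = qV.

The de Broglie wavelength is then λ = h/√(2mqV):

λ = h/√(2mqV)
λ = (6.626 × 10^-34 J·s) / √(2 × 6.64 × 10^-27 kg × 3.204 × 10^-19 C × 94006.8 V)
λ = 3.31 × 10^-14 m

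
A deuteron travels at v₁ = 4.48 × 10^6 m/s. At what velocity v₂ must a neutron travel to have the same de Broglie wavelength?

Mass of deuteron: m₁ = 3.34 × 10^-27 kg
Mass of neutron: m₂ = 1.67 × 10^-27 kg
v₂ = 8.96 × 10^6 m/s

For equal de Broglie wavelengths: λ₁ = λ₂

h/(m₁v₁) = h/(m₂v₂)
m₁v₁ = m₂v₂
v₂ = v₁ · (m₁/m₂)

v₂ = 4.48 × 10^6 m/s × (3.34 × 10^-27 kg / 1.67 × 10^-27 kg)
v₂ = 8.96 × 10^6 m/s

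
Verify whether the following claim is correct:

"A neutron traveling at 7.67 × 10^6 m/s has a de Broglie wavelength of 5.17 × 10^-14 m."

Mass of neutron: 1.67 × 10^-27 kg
True

The claim is correct.

Using λ = h/(mv):
λ = (6.626 × 10^-34 J·s) / (1.67 × 10^-27 kg × 7.67 × 10^6 m/s)
λ = 5.17 × 10^-14 m

This matches the claimed value.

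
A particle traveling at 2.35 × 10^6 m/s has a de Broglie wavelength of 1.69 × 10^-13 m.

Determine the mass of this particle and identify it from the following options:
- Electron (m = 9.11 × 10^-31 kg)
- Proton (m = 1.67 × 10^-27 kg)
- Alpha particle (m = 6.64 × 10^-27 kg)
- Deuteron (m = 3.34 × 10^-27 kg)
The particle is a proton.

From λ = h/(mv), solve for mass:

m = h/(λv)
m = (6.626 × 10^-34 J·s) / (1.69 × 10^-13 m × 2.35 × 10^6 m/s)
m = 1.67 × 10^-27 kg

Comparing with the listed masses, this is closest to a proton.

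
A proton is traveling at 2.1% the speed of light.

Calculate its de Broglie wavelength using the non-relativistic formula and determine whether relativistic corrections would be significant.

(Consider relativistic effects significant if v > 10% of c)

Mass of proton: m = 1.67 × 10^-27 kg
No, relativistic corrections are not needed.

Using the non-relativistic de Broglie formula λ = h/(mv):

v = 2.1% × c = 6.296 × 10^6 m/s

λ = h/(mv)
λ = (6.626 × 10^-34 J·s) / (1.67 × 10^-27 kg × 6.296 × 10^6 m/s)
λ = 6.30 × 10^-14 m

Since v = 2.1% of c < 10% of c, relativistic corrections are NOT significant and this non-relativistic result is a good approximation.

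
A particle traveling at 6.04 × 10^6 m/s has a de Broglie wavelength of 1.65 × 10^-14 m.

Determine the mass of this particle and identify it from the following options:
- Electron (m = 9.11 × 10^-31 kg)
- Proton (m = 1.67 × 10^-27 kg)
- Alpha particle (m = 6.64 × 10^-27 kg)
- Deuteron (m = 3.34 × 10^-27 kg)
The particle is an alpha particle.

From λ = h/(mv), solve for mass:

m = h/(λv)
m = (6.626 × 10^-34 J·s) / (1.65 × 10^-14 m × 6.04 × 10^6 m/s)
m = 6.65 × 10^-27 kg

Comparing with the listed masses, this is closest to an alpha particle.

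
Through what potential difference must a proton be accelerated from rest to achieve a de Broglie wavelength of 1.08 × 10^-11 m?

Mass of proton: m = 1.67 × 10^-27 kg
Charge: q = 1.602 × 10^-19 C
7.03 V

From λ = h/√(2mqV), we solve for V:

λ² = h²/(2mqV)
V = h²/(2mqλ²)
V = (6.626 × 10^-34 J·s)² / (2 × 1.67 × 10^-27 kg × 1.602 × 10^-19 C × (1.08 × 10^-11 m)²)
V = 7.03 V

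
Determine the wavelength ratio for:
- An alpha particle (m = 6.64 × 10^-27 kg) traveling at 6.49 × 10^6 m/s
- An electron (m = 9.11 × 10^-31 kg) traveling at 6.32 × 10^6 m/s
λ₁/λ₂ = 1.34 × 10^-4

Using λ = h/(mv):

λ₁ = h/(m₁v₁) = 1.54 × 10^-14 m
λ₂ = h/(m₂v₂) = 1.15 × 10^-10 m

Ratio λ₁/λ₂ = (m₂v₂)/(m₁v₁)
         = (9.11 × 10^-31 kg × 6.32 × 10^6 m/s) / (6.64 × 10^-27 kg × 6.49 × 10^6 m/s)
         = 1.34 × 10^-4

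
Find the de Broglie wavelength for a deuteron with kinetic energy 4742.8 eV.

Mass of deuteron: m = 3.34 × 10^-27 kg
2.94 × 10^-13 m

Using λ = h/√(2mKE):

First convert KE to Joules: KE = 4742.8 eV = 7.599 × 10^-16 J

λ = h/√(2mKE)
λ = (6.626 × 10^-34 J·s) / √(2 × 3.34 × 10^-27 kg × 7.599 × 10^-16 J)
λ = 2.94 × 10^-13 m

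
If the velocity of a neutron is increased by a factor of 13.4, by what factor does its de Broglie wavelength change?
The wavelength decreases by a factor of 13.4.

From λ = h/(mv), the wavelength is inversely proportional to velocity:

λ ∝ 1/v

If v → 13.4v, then λ → λ/13.4

When velocity is increased by a factor of 13.4, the wavelength decreases by a factor of 13.4.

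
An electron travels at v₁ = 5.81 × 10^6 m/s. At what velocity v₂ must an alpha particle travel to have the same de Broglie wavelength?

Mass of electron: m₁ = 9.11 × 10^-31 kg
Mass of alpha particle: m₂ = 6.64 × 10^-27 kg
v₂ = 7.97 × 10^2 m/s

For equal de Broglie wavelengths: λ₁ = λ₂

h/(m₁v₁) = h/(m₂v₂)
m₁v₁ = m₂v₂
v₂ = v₁ · (m₁/m₂)

v₂ = 5.81 × 10^6 m/s × (9.11 × 10^-31 kg / 6.64 × 10^-27 kg)
v₂ = 7.97 × 10^2 m/s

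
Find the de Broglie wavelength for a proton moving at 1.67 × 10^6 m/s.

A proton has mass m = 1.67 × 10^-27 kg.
2.38 × 10^-13 m

Using the de Broglie relation λ = h/(mv):

λ = h/(mv)
λ = (6.626 × 10^-34 J·s) / (1.67 × 10^-27 kg × 1.67 × 10^6 m/s)
λ = 2.38 × 10^-13 m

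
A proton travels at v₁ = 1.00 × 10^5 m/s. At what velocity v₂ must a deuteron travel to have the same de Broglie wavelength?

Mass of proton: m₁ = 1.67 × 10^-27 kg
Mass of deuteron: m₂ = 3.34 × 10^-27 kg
v₂ = 5.00 × 10^4 m/s

For equal de Broglie wavelengths: λ₁ = λ₂

h/(m₁v₁) = h/(m₂v₂)
m₁v₁ = m₂v₂
v₂ = v₁ · (m₁/m₂)

v₂ = 1.00 × 10^5 m/s × (1.67 × 10^-27 kg / 3.34 × 10^-27 kg)
v₂ = 5.00 × 10^4 m/s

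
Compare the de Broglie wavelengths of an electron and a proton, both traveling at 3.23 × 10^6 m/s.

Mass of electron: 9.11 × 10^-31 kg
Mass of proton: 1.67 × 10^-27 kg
The electron has the longer wavelength.

Using λ = h/(mv), since both particles have the same velocity, the wavelength depends only on mass.

For electron: λ₁ = h/(m₁v) = 2.25 × 10^-10 m
For proton: λ₂ = h/(m₂v) = 1.23 × 10^-13 m

Since λ ∝ 1/m at constant velocity, the lighter particle has the longer wavelength.

The electron has the longer de Broglie wavelength.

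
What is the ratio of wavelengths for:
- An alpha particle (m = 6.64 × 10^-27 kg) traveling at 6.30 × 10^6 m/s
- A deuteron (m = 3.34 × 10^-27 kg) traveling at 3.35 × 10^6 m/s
λ₁/λ₂ = 0.267

Using λ = h/(mv):

λ₁ = h/(m₁v₁) = 1.58 × 10^-14 m
λ₂ = h/(m₂v₂) = 5.92 × 10^-14 m

Ratio λ₁/λ₂ = (m₂v₂)/(m₁v₁)
         = (3.34 × 10^-27 kg × 3.35 × 10^6 m/s) / (6.64 × 10^-27 kg × 6.30 × 10^6 m/s)
         = 0.267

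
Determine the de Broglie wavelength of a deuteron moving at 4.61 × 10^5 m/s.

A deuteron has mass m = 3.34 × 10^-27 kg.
4.30 × 10^-13 m

Using the de Broglie relation λ = h/(mv):

λ = h/(mv)
λ = (6.626 × 10^-34 J·s) / (3.34 × 10^-27 kg × 4.61 × 10^5 m/s)
λ = 4.30 × 10^-13 m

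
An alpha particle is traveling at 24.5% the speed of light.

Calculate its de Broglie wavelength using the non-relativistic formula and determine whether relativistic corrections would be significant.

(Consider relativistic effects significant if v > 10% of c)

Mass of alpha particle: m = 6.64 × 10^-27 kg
Yes, relativistic corrections are needed.

Using the non-relativistic de Broglie formula λ = h/(mv):

v = 24.5% × c = 7.345 × 10^7 m/s

λ = h/(mv)
λ = (6.626 × 10^-34 J·s) / (6.64 × 10^-27 kg × 7.345 × 10^7 m/s)
λ = 1.36 × 10^-15 m

Since v = 24.5% of c > 10% of c, relativistic corrections ARE significant and the actual wavelength would differ from this non-relativistic estimate.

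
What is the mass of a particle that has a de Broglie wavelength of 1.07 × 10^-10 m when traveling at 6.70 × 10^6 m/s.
9.24 × 10^-31 kg

From the de Broglie relation λ = h/(mv), we solve for m:

m = h/(λv)
m = (6.626 × 10^-34 J·s) / (1.07 × 10^-10 m × 6.70 × 10^6 m/s)
m = 9.24 × 10^-31 kg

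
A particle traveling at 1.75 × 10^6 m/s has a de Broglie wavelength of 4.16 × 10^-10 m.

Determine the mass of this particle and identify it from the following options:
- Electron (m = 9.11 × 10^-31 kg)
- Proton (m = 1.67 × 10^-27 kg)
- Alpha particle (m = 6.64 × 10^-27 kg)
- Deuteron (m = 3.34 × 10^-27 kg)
The particle is an electron.

From λ = h/(mv), solve for mass:

m = h/(λv)
m = (6.626 × 10^-34 J·s) / (4.16 × 10^-10 m × 1.75 × 10^6 m/s)
m = 9.10 × 10^-31 kg

Comparing with the listed masses, this is closest to an electron.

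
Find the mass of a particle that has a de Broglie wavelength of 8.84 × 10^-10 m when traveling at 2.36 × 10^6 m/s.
3.18 × 10^-31 kg

From the de Broglie relation λ = h/(mv), we solve for m:

m = h/(λv)
m = (6.626 × 10^-34 J·s) / (8.84 × 10^-10 m × 2.36 × 10^6 m/s)
m = 3.18 × 10^-31 kg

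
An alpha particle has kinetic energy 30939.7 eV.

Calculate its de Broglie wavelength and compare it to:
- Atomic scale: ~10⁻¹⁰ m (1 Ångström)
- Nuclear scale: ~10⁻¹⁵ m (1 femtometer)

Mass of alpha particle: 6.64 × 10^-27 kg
λ = 8.17 × 10^-14 m, which is between nuclear and atomic scales.

Using λ = h/√(2mKE):

KE = 30939.7 eV = 4.957 × 10^-15 J

λ = h/√(2mKE)
λ = (6.626 × 10^-34 J·s) / √(2 × 6.64 × 10^-27 kg × 4.957 × 10^-15 J)
λ = 8.17 × 10^-14 m

Comparison:
- Atomic scale (10⁻¹⁰ m): λ is 0.00082× this size
- Nuclear scale (10⁻¹⁵ m): λ is 82× this size

The wavelength is between nuclear and atomic scales.

This wavelength is appropriate for probing atomic structure but too large for nuclear physics experiments.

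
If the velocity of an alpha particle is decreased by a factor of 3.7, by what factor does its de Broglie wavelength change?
The wavelength increases by a factor of 3.7.

From λ = h/(mv), the wavelength is inversely proportional to velocity:

λ ∝ 1/v

If v → v/3.7, then λ → 3.7λ

When velocity is decreased by a factor of 3.7, the wavelength increases by a factor of 3.7.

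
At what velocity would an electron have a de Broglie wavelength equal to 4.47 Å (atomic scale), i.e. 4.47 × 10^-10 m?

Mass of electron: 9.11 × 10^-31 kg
1.63 × 10^6 m/s

From λ = h/(mv), solve for v:

v = h/(mλ)
v = (6.626 × 10^-34 J·s) / (9.11 × 10^-31 kg × 4.47 × 10^-10 m)
v = 1.63 × 10^6 m/s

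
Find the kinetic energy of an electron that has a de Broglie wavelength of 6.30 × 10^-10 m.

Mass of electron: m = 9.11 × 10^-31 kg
6.07 × 10^-19 J (or 3.79 eV)

From λ = h/√(2mKE), we solve for KE:

λ² = h²/(2mKE)
KE = h²/(2mλ²)
KE = (6.626 × 10^-34 J·s)² / (2 × 9.11 × 10^-31 kg × (6.30 × 10^-10 m)²)
KE = 6.07 × 10^-19 J
KE = 3.79 eV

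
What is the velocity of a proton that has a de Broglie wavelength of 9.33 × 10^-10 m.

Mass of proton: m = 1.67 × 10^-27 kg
4.25 × 10^2 m/s

From the de Broglie relation λ = h/(mv), we solve for v:

v = h/(mλ)
v = (6.626 × 10^-34 J·s) / (1.67 × 10^-27 kg × 9.33 × 10^-10 m)
v = 4.25 × 10^2 m/s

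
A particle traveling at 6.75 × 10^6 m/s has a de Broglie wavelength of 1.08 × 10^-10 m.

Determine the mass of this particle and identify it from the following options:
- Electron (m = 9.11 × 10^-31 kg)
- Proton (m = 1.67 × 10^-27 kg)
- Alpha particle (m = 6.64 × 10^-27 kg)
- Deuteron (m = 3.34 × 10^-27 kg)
The particle is an electron.

From λ = h/(mv), solve for mass:

m = h/(λv)
m = (6.626 × 10^-34 J·s) / (1.08 × 10^-10 m × 6.75 × 10^6 m/s)
m = 9.09 × 10^-31 kg

Comparing with the listed masses, this is closest to an electron.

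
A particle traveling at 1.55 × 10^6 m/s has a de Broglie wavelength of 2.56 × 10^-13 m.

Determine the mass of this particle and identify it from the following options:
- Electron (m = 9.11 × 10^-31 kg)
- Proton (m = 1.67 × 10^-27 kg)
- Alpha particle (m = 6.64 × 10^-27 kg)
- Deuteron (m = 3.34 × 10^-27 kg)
The particle is a proton.

From λ = h/(mv), solve for mass:

m = h/(λv)
m = (6.626 × 10^-34 J·s) / (2.56 × 10^-13 m × 1.55 × 10^6 m/s)
m = 1.67 × 10^-27 kg

Comparing with the listed masses, this is closest to a proton.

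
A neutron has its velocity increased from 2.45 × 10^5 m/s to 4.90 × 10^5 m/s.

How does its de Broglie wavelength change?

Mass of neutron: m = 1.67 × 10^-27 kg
The wavelength decreases by a factor of 2.

Using λ = h/(mv):

Initial wavelength: λ₁ = h/(mv₁) = 1.62 × 10^-12 m
Final wavelength: λ₂ = h/(mv₂) = 8.10 × 10^-13 m

Since λ ∝ 1/v, when velocity increases by a factor of 2, the wavelength decreases by a factor of 2.

λ₂/λ₁ = v₁/v₂ = 1/2

The wavelength decreases by a factor of 2.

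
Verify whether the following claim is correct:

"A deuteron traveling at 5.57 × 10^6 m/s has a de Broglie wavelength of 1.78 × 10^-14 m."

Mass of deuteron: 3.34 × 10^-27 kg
False

The claim is incorrect.

Using λ = h/(mv):
λ = (6.626 × 10^-34 J·s) / (3.34 × 10^-27 kg × 5.57 × 10^6 m/s)
λ = 3.56 × 10^-14 m

The actual wavelength differs from the claimed 1.78 × 10^-14 m.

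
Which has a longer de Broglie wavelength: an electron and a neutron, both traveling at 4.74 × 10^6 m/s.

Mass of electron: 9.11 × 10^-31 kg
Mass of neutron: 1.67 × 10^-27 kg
The electron has the longer wavelength.

Using λ = h/(mv), since both particles have the same velocity, the wavelength depends only on mass.

For electron: λ₁ = h/(m₁v) = 1.53 × 10^-10 m
For neutron: λ₂ = h/(m₂v) = 8.37 × 10^-14 m

Since λ ∝ 1/m at constant velocity, the lighter particle has the longer wavelength.

The electron has the longer de Broglie wavelength.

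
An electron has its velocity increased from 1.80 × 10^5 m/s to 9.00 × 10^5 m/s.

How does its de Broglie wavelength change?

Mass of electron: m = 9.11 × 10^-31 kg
The wavelength decreases by a factor of 5.

Using λ = h/(mv):

Initial wavelength: λ₁ = h/(mv₁) = 4.04 × 10^-9 m
Final wavelength: λ₂ = h/(mv₂) = 8.08 × 10^-10 m

Since λ ∝ 1/v, when velocity increases by a factor of 5, the wavelength decreases by a factor of 5.

λ₂/λ₁ = v₁/v₂ = 1/5

The wavelength decreases by a factor of 5.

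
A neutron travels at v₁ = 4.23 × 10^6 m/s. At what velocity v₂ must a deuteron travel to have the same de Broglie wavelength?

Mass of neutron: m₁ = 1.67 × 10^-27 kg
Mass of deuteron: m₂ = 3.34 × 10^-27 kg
v₂ = 2.12 × 10^6 m/s

For equal de Broglie wavelengths: λ₁ = λ₂

h/(m₁v₁) = h/(m₂v₂)
m₁v₁ = m₂v₂
v₂ = v₁ · (m₁/m₂)

v₂ = 4.23 × 10^6 m/s × (1.67 × 10^-27 kg / 3.34 × 10^-27 kg)
v₂ = 2.12 × 10^6 m/s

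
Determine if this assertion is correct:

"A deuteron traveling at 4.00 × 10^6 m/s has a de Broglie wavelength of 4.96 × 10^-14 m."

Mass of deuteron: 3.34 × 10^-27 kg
True

The claim is correct.

Using λ = h/(mv):
λ = (6.626 × 10^-34 J·s) / (3.34 × 10^-27 kg × 4.00 × 10^6 m/s)
λ = 4.96 × 10^-14 m

This matches the claimed value.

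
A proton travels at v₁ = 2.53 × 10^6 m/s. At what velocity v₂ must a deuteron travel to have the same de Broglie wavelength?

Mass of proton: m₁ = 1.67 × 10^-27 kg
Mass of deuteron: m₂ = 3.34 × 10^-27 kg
v₂ = 1.26 × 10^6 m/s

For equal de Broglie wavelengths: λ₁ = λ₂

h/(m₁v₁) = h/(m₂v₂)
m₁v₁ = m₂v₂
v₂ = v₁ · (m₁/m₂)

v₂ = 2.53 × 10^6 m/s × (1.67 × 10^-27 kg / 3.34 × 10^-27 kg)
v₂ = 1.26 × 10^6 m/s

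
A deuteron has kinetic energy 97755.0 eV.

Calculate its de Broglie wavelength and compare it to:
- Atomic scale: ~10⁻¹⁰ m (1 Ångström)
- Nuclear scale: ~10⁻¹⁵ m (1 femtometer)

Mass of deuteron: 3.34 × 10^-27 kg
λ = 6.48 × 10^-14 m, which is between nuclear and atomic scales.

Using λ = h/√(2mKE):

KE = 97755.0 eV = 1.566 × 10^-14 J

λ = h/√(2mKE)
λ = (6.626 × 10^-34 J·s) / √(2 × 3.34 × 10^-27 kg × 1.566 × 10^-14 J)
λ = 6.48 × 10^-14 m

Comparison:
- Atomic scale (10⁻¹⁰ m): λ is 0.00065× this size
- Nuclear scale (10⁻¹⁵ m): λ is 65× this size

The wavelength is between nuclear and atomic scales.

This wavelength is appropriate for probing atomic structure but too large for nuclear physics experiments.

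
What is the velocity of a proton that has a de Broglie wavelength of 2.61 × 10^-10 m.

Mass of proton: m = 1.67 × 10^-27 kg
1.52 × 10^3 m/s

From the de Broglie relation λ = h/(mv), we solve for v:

v = h/(mλ)
v = (6.626 × 10^-34 J·s) / (1.67 × 10^-27 kg × 2.61 × 10^-10 m)
v = 1.52 × 10^3 m/s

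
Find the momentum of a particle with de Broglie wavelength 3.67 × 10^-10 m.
1.81 × 10^-24 kg·m/s

From the de Broglie relation λ = h/p, we solve for p:

p = h/λ
p = (6.626 × 10^-34 J·s) / (3.67 × 10^-10 m)
p = 1.81 × 10^-24 kg·m/s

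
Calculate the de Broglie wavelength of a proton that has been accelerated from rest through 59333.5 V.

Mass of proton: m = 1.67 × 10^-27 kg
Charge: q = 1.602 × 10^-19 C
1.18 × 10^-13 m

When a particle is accelerated through voltage V, it gains kinetic energy KE = qV.

The de Broglie wavelength is then λ = h/√(2mqV):

λ = h/√(2mqV)
λ = (6.626 × 10^-34 J·s) / √(2 × 1.67 × 10^-27 kg × 1.602 × 10^-19 C × 59333.5 V)
λ = 1.18 × 10^-13 m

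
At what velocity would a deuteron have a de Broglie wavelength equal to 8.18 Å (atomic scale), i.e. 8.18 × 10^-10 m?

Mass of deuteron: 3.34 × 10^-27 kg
2.43 × 10^2 m/s

From λ = h/(mv), solve for v:

v = h/(mλ)
v = (6.626 × 10^-34 J·s) / (3.34 × 10^-27 kg × 8.18 × 10^-10 m)
v = 2.43 × 10^2 m/s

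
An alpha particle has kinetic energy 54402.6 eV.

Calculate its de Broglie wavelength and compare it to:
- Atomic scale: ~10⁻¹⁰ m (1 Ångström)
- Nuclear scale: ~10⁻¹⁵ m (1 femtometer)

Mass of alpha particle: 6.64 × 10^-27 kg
λ = 6.16 × 10^-14 m, which is between nuclear and atomic scales.

Using λ = h/√(2mKE):

KE = 54402.6 eV = 8.716 × 10^-15 J

λ = h/√(2mKE)
λ = (6.626 × 10^-34 J·s) / √(2 × 6.64 × 10^-27 kg × 8.716 × 10^-15 J)
λ = 6.16 × 10^-14 m

Comparison:
- Atomic scale (10⁻¹⁰ m): λ is 0.00062× this size
- Nuclear scale (10⁻¹⁵ m): λ is 62× this size

The wavelength is between nuclear and atomic scales.

This wavelength is appropriate for probing atomic structure but too large for nuclear physics experiments.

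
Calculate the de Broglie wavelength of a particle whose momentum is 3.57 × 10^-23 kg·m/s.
1.86 × 10^-11 m

Using the de Broglie relation λ = h/p:

λ = h/p
λ = (6.626 × 10^-34 J·s) / (3.57 × 10^-23 kg·m/s)
λ = 1.86 × 10^-11 m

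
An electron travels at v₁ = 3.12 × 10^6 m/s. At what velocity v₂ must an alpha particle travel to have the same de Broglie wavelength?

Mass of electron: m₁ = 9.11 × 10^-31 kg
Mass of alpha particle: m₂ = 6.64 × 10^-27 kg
v₂ = 4.28 × 10^2 m/s

For equal de Broglie wavelengths: λ₁ = λ₂

h/(m₁v₁) = h/(m₂v₂)
m₁v₁ = m₂v₂
v₂ = v₁ · (m₁/m₂)

v₂ = 3.12 × 10^6 m/s × (9.11 × 10^-31 kg / 6.64 × 10^-27 kg)
v₂ = 4.28 × 10^2 m/s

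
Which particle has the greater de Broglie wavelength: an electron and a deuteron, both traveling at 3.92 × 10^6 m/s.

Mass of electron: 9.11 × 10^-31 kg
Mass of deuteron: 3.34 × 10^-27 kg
The electron has the longer wavelength.

Using λ = h/(mv), since both particles have the same velocity, the wavelength depends only on mass.

For electron: λ₁ = h/(m₁v) = 1.86 × 10^-10 m
For deuteron: λ₂ = h/(m₂v) = 5.06 × 10^-14 m

Since λ ∝ 1/m at constant velocity, the lighter particle has the longer wavelength.

The electron has the longer de Broglie wavelength.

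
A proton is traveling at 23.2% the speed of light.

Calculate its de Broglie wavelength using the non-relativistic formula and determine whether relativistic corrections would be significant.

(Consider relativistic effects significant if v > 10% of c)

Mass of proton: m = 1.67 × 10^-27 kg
Yes, relativistic corrections are needed.

Using the non-relativistic de Broglie formula λ = h/(mv):

v = 23.2% × c = 6.955 × 10^7 m/s

λ = h/(mv)
λ = (6.626 × 10^-34 J·s) / (1.67 × 10^-27 kg × 6.955 × 10^7 m/s)
λ = 5.70 × 10^-15 m

Since v = 23.2% of c > 10% of c, relativistic corrections ARE significant and the actual wavelength would differ from this non-relativistic estimate.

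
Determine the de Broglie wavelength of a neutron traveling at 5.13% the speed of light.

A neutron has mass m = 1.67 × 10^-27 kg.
2.58 × 10^-14 m

Using the de Broglie relation λ = h/(mv):

v = 5.13% × c = 1.538 × 10^7 m/s

λ = h/(mv)
λ = (6.626 × 10^-34 J·s) / (1.67 × 10^-27 kg × 1.538 × 10^7 m/s)
λ = 2.58 × 10^-14 m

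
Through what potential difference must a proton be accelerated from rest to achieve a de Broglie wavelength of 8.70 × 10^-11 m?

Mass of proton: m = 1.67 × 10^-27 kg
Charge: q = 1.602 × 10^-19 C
1.08 × 10^-1 V

From λ = h/√(2mqV), we solve for V:

λ² = h²/(2mqV)
V = h²/(2mqλ²)
V = (6.626 × 10^-34 J·s)² / (2 × 1.67 × 10^-27 kg × 1.602 × 10^-19 C × (8.70 × 10^-11 m)²)
V = 1.08 × 10^-1 V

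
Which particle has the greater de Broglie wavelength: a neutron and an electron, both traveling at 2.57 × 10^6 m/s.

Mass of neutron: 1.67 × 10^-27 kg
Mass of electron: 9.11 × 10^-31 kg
The electron has the longer wavelength.

Using λ = h/(mv), since both particles have the same velocity, the wavelength depends only on mass.

For neutron: λ₁ = h/(m₁v) = 1.54 × 10^-13 m
For electron: λ₂ = h/(m₂v) = 2.83 × 10^-10 m

Since λ ∝ 1/m at constant velocity, the lighter particle has the longer wavelength.

The electron has the longer de Broglie wavelength.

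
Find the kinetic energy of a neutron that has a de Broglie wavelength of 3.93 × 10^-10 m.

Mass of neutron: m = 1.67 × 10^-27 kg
8.51 × 10^-22 J (or 5.31 × 10^-3 eV)

From λ = h/√(2mKE), we solve for KE:

λ² = h²/(2mKE)
KE = h²/(2mλ²)
KE = (6.626 × 10^-34 J·s)² / (2 × 1.67 × 10^-27 kg × (3.93 × 10^-10 m)²)
KE = 8.51 × 10^-22 J
KE = 5.31 × 10^-3 eV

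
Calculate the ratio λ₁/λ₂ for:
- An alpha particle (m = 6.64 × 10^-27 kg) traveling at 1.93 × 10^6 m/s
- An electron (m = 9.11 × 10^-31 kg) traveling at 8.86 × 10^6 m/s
λ₁/λ₂ = 6.30 × 10^-4

Using λ = h/(mv):

λ₁ = h/(m₁v₁) = 5.17 × 10^-14 m
λ₂ = h/(m₂v₂) = 8.21 × 10^-11 m

Ratio λ₁/λ₂ = (m₂v₂)/(m₁v₁)
         = (9.11 × 10^-31 kg × 8.86 × 10^6 m/s) / (6.64 × 10^-27 kg × 1.93 × 10^6 m/s)
         = 6.30 × 10^-4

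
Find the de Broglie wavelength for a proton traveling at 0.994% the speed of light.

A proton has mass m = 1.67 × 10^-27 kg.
1.33 × 10^-13 m

Using the de Broglie relation λ = h/(mv):

v = 0.994% × c = 2.980 × 10^6 m/s

λ = h/(mv)
λ = (6.626 × 10^-34 J·s) / (1.67 × 10^-27 kg × 2.980 × 10^6 m/s)
λ = 1.33 × 10^-13 m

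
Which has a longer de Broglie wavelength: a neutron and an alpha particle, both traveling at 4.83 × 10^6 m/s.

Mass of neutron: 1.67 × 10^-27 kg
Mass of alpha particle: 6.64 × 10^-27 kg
The neutron has the longer wavelength.

Using λ = h/(mv), since both particles have the same velocity, the wavelength depends only on mass.

For neutron: λ₁ = h/(m₁v) = 8.21 × 10^-14 m
For alpha particle: λ₂ = h/(m₂v) = 2.07 × 10^-14 m

Since λ ∝ 1/m at constant velocity, the lighter particle has the longer wavelength.

The neutron has the longer de Broglie wavelength.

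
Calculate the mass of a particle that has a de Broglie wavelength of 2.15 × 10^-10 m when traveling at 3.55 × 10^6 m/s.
8.68 × 10^-31 kg

From the de Broglie relation λ = h/(mv), we solve for m:

m = h/(λv)
m = (6.626 × 10^-34 J·s) / (2.15 × 10^-10 m × 3.55 × 10^6 m/s)
m = 8.68 × 10^-31 kg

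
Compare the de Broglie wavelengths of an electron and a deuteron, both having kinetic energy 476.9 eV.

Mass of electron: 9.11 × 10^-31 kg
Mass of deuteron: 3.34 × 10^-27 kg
The electron has the longer wavelength.

Using λ = h/√(2mKE):

For electron: λ₁ = h/√(2m₁KE) = 5.62 × 10^-11 m
For deuteron: λ₂ = h/√(2m₂KE) = 9.27 × 10^-13 m

Since λ ∝ 1/√m at constant kinetic energy, the lighter particle has the longer wavelength.

The electron has the longer de Broglie wavelength.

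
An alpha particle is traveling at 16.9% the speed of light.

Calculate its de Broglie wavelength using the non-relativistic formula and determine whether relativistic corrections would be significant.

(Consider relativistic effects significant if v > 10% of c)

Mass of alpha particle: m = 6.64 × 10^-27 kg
Yes, relativistic corrections are needed.

Using the non-relativistic de Broglie formula λ = h/(mv):

v = 16.9% × c = 5.066 × 10^7 m/s

λ = h/(mv)
λ = (6.626 × 10^-34 J·s) / (6.64 × 10^-27 kg × 5.066 × 10^7 m/s)
λ = 1.97 × 10^-15 m

Since v = 16.9% of c > 10% of c, relativistic corrections ARE significant and the actual wavelength would differ from this non-relativistic estimate.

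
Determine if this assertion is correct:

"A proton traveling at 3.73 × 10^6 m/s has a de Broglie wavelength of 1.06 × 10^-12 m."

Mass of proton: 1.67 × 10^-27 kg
False

The claim is incorrect.

Using λ = h/(mv):
λ = (6.626 × 10^-34 J·s) / (1.67 × 10^-27 kg × 3.73 × 10^6 m/s)
λ = 1.06 × 10^-13 m

The actual wavelength differs from the claimed 1.06 × 10^-12 m.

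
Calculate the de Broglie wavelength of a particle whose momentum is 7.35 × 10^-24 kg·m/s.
9.01 × 10^-11 m

Using the de Broglie relation λ = h/p:

λ = h/p
λ = (6.626 × 10^-34 J·s) / (7.35 × 10^-24 kg·m/s)
λ = 9.01 × 10^-11 m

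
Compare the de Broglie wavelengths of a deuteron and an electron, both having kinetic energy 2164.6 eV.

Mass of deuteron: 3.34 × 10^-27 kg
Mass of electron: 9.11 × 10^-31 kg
The electron has the longer wavelength.

Using λ = h/√(2mKE):

For deuteron: λ₁ = h/√(2m₁KE) = 4.35 × 10^-13 m
For electron: λ₂ = h/√(2m₂KE) = 2.64 × 10^-11 m

Since λ ∝ 1/√m at constant kinetic energy, the lighter particle has the longer wavelength.

The electron has the longer de Broglie wavelength.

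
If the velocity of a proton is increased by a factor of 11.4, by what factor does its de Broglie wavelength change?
The wavelength decreases by a factor of 11.4.

From λ = h/(mv), the wavelength is inversely proportional to velocity:

λ ∝ 1/v

If v → 11.4v, then λ → λ/11.4

When velocity is increased by a factor of 11.4, the wavelength decreases by a factor of 11.4.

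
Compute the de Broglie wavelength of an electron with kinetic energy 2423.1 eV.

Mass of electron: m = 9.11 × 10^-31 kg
2.49 × 10^-11 m

Using λ = h/√(2mKE):

First convert KE to Joules: KE = 2423.1 eV = 3.882 × 10^-16 J

λ = h/√(2mKE)
λ = (6.626 × 10^-34 J·s) / √(2 × 9.11 × 10^-31 kg × 3.882 × 10^-16 J)
λ = 2.49 × 10^-11 m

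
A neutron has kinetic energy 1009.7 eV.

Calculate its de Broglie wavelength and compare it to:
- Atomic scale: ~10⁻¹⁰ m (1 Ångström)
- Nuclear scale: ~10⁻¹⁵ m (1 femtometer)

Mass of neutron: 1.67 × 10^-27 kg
λ = 9.01 × 10^-13 m, which is between nuclear and atomic scales.

Using λ = h/√(2mKE):

KE = 1009.7 eV = 1.618 × 10^-16 J

λ = h/√(2mKE)
λ = (6.626 × 10^-34 J·s) / √(2 × 1.67 × 10^-27 kg × 1.618 × 10^-16 J)
λ = 9.01 × 10^-13 m

Comparison:
- Atomic scale (10⁻¹⁰ m): λ is 0.009× this size
- Nuclear scale (10⁻¹⁵ m): λ is 9e+02× this size

The wavelength is between nuclear and atomic scales.

This wavelength is appropriate for probing atomic structure but too large for nuclear physics experiments.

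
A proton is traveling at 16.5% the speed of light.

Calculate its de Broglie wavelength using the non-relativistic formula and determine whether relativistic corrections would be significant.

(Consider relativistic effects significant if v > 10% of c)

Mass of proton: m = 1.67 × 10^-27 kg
Yes, relativistic corrections are needed.

Using the non-relativistic de Broglie formula λ = h/(mv):

v = 16.5% × c = 4.947 × 10^7 m/s

λ = h/(mv)
λ = (6.626 × 10^-34 J·s) / (1.67 × 10^-27 kg × 4.947 × 10^7 m/s)
λ = 8.02 × 10^-15 m

Since v = 16.5% of c > 10% of c, relativistic corrections ARE significant and the actual wavelength would differ from this non-relativistic estimate.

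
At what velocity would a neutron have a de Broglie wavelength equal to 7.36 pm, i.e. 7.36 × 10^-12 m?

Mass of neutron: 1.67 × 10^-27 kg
5.39 × 10^4 m/s

From λ = h/(mv), solve for v:

v = h/(mλ)
v = (6.626 × 10^-34 J·s) / (1.67 × 10^-27 kg × 7.36 × 10^-12 m)
v = 5.39 × 10^4 m/s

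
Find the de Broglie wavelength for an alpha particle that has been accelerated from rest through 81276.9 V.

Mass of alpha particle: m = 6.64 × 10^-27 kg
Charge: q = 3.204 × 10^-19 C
3.56 × 10^-14 m

When a particle is accelerated through voltage V, it gains kinetic energy KE = qV.

The de Broglie wavelength is then λ = h/√(2mqV):

λ = h/√(2mqV)
λ = (6.626 × 10^-34 J·s) / √(2 × 6.64 × 10^-27 kg × 3.204 × 10^-19 C × 81276.9 V)
λ = 3.56 × 10^-14 m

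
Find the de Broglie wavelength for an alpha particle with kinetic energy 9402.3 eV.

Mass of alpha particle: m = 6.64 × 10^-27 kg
1.48 × 10^-13 m

Using λ = h/√(2mKE):

First convert KE to Joules: KE = 9402.3 eV = 1.506 × 10^-15 J

λ = h/√(2mKE)
λ = (6.626 × 10^-34 J·s) / √(2 × 6.64 × 10^-27 kg × 1.506 × 10^-15 J)
λ = 1.48 × 10^-13 m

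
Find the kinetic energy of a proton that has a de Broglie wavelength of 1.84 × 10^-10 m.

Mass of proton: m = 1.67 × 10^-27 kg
3.88 × 10^-21 J (or 0.0242 eV)

From λ = h/√(2mKE), we solve for KE:

λ² = h²/(2mKE)
KE = h²/(2mλ²)
KE = (6.626 × 10^-34 J·s)² / (2 × 1.67 × 10^-27 kg × (1.84 × 10^-10 m)²)
KE = 3.88 × 10^-21 J
KE = 0.0242 eV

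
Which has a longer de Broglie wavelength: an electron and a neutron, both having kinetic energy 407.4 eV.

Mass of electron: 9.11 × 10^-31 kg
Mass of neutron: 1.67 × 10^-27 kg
The electron has the longer wavelength.

Using λ = h/√(2mKE):

For electron: λ₁ = h/√(2m₁KE) = 6.08 × 10^-11 m
For neutron: λ₂ = h/√(2m₂KE) = 1.42 × 10^-12 m

Since λ ∝ 1/√m at constant kinetic energy, the lighter particle has the longer wavelength.

The electron has the longer de Broglie wavelength.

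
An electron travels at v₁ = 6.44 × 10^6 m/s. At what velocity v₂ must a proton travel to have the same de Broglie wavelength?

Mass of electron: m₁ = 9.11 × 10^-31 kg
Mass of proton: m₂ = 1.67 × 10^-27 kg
v₂ = 3.51 × 10^3 m/s

For equal de Broglie wavelengths: λ₁ = λ₂

h/(m₁v₁) = h/(m₂v₂)
m₁v₁ = m₂v₂
v₂ = v₁ · (m₁/m₂)

v₂ = 6.44 × 10^6 m/s × (9.11 × 10^-31 kg / 1.67 × 10^-27 kg)
v₂ = 3.51 × 10^3 m/s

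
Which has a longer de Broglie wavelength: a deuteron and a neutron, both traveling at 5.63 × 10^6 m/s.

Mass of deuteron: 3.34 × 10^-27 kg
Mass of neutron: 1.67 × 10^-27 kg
The neutron has the longer wavelength.

Using λ = h/(mv), since both particles have the same velocity, the wavelength depends only on mass.

For deuteron: λ₁ = h/(m₁v) = 3.52 × 10^-14 m
For neutron: λ₂ = h/(m₂v) = 7.05 × 10^-14 m

Since λ ∝ 1/m at constant velocity, the lighter particle has the longer wavelength.

The neutron has the longer de Broglie wavelength.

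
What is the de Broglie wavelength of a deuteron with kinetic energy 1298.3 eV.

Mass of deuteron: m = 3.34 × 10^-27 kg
5.62 × 10^-13 m

Using λ = h/√(2mKE):

First convert KE to Joules: KE = 1298.3 eV = 2.080 × 10^-16 J

λ = h/√(2mKE)
λ = (6.626 × 10^-34 J·s) / √(2 × 3.34 × 10^-27 kg × 2.080 × 10^-16 J)
λ = 5.62 × 10^-13 m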